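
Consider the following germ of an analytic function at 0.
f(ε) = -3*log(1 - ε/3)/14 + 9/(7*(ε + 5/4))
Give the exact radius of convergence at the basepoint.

Denominator factor (ε + 5/4): pole of order 1 at -5/4, modulus 5/4.
Branch term (-3/14)*log(1 - ε/(3)): its argument vanishes at ε = 3, a logarithmic branch point, modulus 3.
The radius of convergence is the smallest modulus among the singular points: 5/4.

The radius of convergence is 5/4.


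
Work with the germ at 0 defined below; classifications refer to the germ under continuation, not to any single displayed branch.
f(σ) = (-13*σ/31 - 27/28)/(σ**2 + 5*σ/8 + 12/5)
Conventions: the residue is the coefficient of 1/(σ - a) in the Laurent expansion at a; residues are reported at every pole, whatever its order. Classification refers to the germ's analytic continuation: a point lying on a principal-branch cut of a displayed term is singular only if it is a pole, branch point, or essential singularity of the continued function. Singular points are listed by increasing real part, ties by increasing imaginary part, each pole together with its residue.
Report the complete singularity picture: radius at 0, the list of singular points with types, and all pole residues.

Radius of convergence at 0: (2/5)*sqrt(15).
At (-5/16) - ((1/80)*sqrt(14735))*i: a pole of order 1; residue (-13/62) - ((2893/1278998)*sqrt(14735))*i.
At (-5/16) + ((1/80)*sqrt(14735))*i: a pole of order 1; residue (-13/62) + ((2893/1278998)*sqrt(14735))*i.

Denominator factor (σ**2 + 5*σ/8 + 12/5): discriminant -2947/320, complex-conjugate roots (-5/16) + ((1/80)*sqrt(14735))*i and (-5/16) - ((1/80)*sqrt(14735))*i; poles of order 1, moduli (2/5)*sqrt(15) and (2/5)*sqrt(15).
The radius of convergence is the smallest modulus among the singular points: (2/5)*sqrt(15).
The factor σ**2 + 5*σ/8 + 12/5 splits as (σ - a)(σ - a') with a = (-5/16) - ((1/80)*sqrt(14735))*i, a' = (-5/16) + ((1/80)*sqrt(14735))*i. At the order-1 pole a set g(σ) = (σ - a)*f(σ) = [-13*σ/31 - 27/28] / (σ - a').
Simple pole: residue = g(a) at a = (-5/16) - ((1/80)*sqrt(14735))*i, which is (-13/62) - ((2893/1278998)*sqrt(14735))*i.
The factor σ**2 + 5*σ/8 + 12/5 splits as (σ - a)(σ - a') with a = (-5/16) + ((1/80)*sqrt(14735))*i, a' = (-5/16) - ((1/80)*sqrt(14735))*i. At the order-1 pole a set g(σ) = (σ - a)*f(σ) = [-13*σ/31 - 27/28] / (σ - a').
Simple pole: residue = g(a) at a = (-5/16) + ((1/80)*sqrt(14735))*i, which is (-13/62) + ((2893/1278998)*sqrt(14735))*i.
List the singular points by increasing real part (a conjugate pair: the negative imaginary part first).


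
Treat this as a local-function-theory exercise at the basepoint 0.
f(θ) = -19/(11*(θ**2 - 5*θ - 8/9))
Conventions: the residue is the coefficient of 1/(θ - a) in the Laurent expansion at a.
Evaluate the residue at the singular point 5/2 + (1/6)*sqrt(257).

The factor θ**2 - 5*θ - 8/9 splits as (θ - a)(θ - a') with a = 5/2 + (1/6)*sqrt(257), a' = 5/2 - (1/6)*sqrt(257). At the order-1 pole a set g(θ) = (θ - a)*f(θ) = [-19/11] / (θ - a').
Simple pole: residue = g(a) at a = 5/2 + (1/6)*sqrt(257), which is -(57/2827)*sqrt(257).

The residue is -(57/2827)*sqrt(257).


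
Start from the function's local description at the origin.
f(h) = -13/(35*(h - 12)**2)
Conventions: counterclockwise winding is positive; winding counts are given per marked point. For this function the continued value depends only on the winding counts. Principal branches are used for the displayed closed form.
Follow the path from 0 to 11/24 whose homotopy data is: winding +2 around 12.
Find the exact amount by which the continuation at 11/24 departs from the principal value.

Continued minus principal equals 0.

The function is rational, hence single-valued: continuing it around any pole returns the same value, so the difference is 0.


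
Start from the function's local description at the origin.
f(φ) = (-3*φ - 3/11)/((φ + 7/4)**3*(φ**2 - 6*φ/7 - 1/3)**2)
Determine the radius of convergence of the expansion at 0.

Denominator factor (φ**2 - 6*φ/7 - 1/3)^2: discriminant 304/147, real irrational roots 3/7 + (2/21)*sqrt(57) and 3/7 - (2/21)*sqrt(57); poles of order 2, moduli 3/7 + (2/21)*sqrt(57) and -3/7 + (2/21)*sqrt(57).
Denominator factor (φ + 7/4)^3: pole of order 3 at -7/4, modulus 7/4.
The radius of convergence is the smallest modulus among the singular points: -3/7 + (2/21)*sqrt(57).

The radius of convergence is -3/7 + (2/21)*sqrt(57).


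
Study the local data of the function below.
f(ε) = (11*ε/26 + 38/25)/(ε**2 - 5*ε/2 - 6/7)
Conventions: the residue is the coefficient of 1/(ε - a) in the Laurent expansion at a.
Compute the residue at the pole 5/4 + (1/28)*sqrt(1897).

The residue is 11/52 + (5327/352300)*sqrt(1897).

The factor ε**2 - 5*ε/2 - 6/7 splits as (ε - a)(ε - a') with a = 5/4 + (1/28)*sqrt(1897), a' = 5/4 - (1/28)*sqrt(1897). At the order-1 pole a set g(ε) = (ε - a)*f(ε) = [11*ε/26 + 38/25] / (ε - a').
Simple pole: residue = g(a) at a = 5/4 + (1/28)*sqrt(1897), which is 11/52 + (5327/352300)*sqrt(1897).


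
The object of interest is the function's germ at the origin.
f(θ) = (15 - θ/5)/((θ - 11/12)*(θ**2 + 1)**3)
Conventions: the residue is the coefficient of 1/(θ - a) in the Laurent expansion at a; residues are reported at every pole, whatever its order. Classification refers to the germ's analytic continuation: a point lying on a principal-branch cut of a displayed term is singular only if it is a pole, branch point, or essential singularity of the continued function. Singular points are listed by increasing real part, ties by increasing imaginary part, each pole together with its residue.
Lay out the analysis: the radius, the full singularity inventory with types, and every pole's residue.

Denominator factor (θ - 11/12): pole of order 1 at 11/12, modulus 11/12.
Denominator factor (θ**2 + 1)^3: discriminant -4, complex-conjugate roots (1)*i and -(1)*i; poles of order 3, moduli 1 and 1.
The radius of convergence is the smallest modulus among the singular points: 11/12.
The factor θ**2 + 1 splits as (θ - a)(θ - a') with a = -(1)*i, a' = (1)*i. At the order-3 pole a set g(θ) = (θ - a)^3*f(θ) = [(15 - θ/5)/(θ - 11/12)] / (θ - a')^3.
Order-3 pole: residue = g''(a)/2; g''(-(1)*i) = (-221211648/93048125) - (1307726253/186096250)*i, so the residue is (-110605824/93048125) - (1307726253/372192500)*i.
The factor θ**2 + 1 splits as (θ - a)(θ - a') with a = (1)*i, a' = -(1)*i. At the order-3 pole a set g(θ) = (θ - a)^3*f(θ) = [(15 - θ/5)/(θ - 11/12)] / (θ - a')^3.
Order-3 pole: residue = g''(a)/2; g''((1)*i) = (-221211648/93048125) + (1307726253/186096250)*i, so the residue is (-110605824/93048125) + (1307726253/372192500)*i.
At the order-1 pole 11/12 set g(θ) = (θ - (11/12))*f(θ) = (15 - θ/5)/(θ**2 + 1)**3.
Simple pole: residue = g(a) at a = 11/12, which is 221211648/93048125.
List the singular points by increasing real part (a conjugate pair: the negative imaginary part first).

Radius of convergence at 0: 11/12.
At -(1)*i: a pole of order 3; residue (-110605824/93048125) - (1307726253/372192500)*i.
At (1)*i: a pole of order 3; residue (-110605824/93048125) + (1307726253/372192500)*i.
At 11/12: a pole of order 1; residue 221211648/93048125.


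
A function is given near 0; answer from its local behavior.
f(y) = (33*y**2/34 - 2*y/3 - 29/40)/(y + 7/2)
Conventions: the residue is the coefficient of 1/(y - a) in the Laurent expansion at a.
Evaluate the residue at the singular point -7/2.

At the order-1 pole -7/2 set g(y) = (y - (-7/2))*f(y) = 33*y**2/34 - 2*y/3 - 29/40.
Simple pole: residue = g(a) at a = -7/2, which is 3442/255.

The residue is 3442/255.


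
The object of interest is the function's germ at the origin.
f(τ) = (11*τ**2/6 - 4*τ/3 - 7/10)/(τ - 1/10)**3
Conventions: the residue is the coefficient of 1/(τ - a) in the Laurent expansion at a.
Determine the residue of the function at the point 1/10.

The residue is 11/6.

At the order-3 pole 1/10 set g(τ) = (τ - (1/10))^3*f(τ) = 11*τ**2/6 - 4*τ/3 - 7/10.
Order-3 pole: residue = g''(a)/2; g''(1/10) = 11/3, so the residue is 11/6.


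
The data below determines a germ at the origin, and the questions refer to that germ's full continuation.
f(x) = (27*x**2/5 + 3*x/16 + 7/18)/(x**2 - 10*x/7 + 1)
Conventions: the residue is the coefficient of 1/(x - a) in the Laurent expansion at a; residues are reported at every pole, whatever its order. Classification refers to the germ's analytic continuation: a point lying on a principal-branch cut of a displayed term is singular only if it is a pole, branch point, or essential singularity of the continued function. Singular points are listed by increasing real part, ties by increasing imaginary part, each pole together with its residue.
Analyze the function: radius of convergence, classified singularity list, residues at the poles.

Denominator factor (x**2 - 10*x/7 + 1): discriminant -96/49, complex-conjugate roots (5/7) + ((2/7)*sqrt(6))*i and (5/7) - ((2/7)*sqrt(6))*i; poles of order 1, moduli 1 and 1.
The radius of convergence is the smallest modulus among the singular points: 1.
The factor x**2 - 10*x/7 + 1 splits as (x - a)(x - a') with a = (5/7) - ((2/7)*sqrt(6))*i, a' = (5/7) + ((2/7)*sqrt(6))*i. At the order-1 pole a set g(x) = (x - a)*f(x) = [27*x**2/5 + 3*x/16 + 7/18] / (x - a').
Simple pole: residue = g(a) at a = (5/7) - ((2/7)*sqrt(6))*i, which is (885/224) + ((22333/120960)*sqrt(6))*i.
The factor x**2 - 10*x/7 + 1 splits as (x - a)(x - a') with a = (5/7) + ((2/7)*sqrt(6))*i, a' = (5/7) - ((2/7)*sqrt(6))*i. At the order-1 pole a set g(x) = (x - a)*f(x) = [27*x**2/5 + 3*x/16 + 7/18] / (x - a').
Simple pole: residue = g(a) at a = (5/7) + ((2/7)*sqrt(6))*i, which is (885/224) - ((22333/120960)*sqrt(6))*i.
List the singular points by increasing real part (a conjugate pair: the negative imaginary part first).

Radius of convergence at 0: 1.
At (5/7) - ((2/7)*sqrt(6))*i: a pole of order 1; residue (885/224) + ((22333/120960)*sqrt(6))*i.
At (5/7) + ((2/7)*sqrt(6))*i: a pole of order 1; residue (885/224) - ((22333/120960)*sqrt(6))*i.


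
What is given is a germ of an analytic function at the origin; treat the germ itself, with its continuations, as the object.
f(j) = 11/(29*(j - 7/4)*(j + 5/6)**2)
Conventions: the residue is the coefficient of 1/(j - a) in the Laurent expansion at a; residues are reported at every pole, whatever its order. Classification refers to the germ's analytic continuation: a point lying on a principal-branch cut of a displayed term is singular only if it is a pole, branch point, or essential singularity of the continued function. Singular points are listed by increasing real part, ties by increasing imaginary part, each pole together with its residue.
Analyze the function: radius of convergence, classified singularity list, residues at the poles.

Denominator factor (j - 7/4): pole of order 1 at 7/4, modulus 7/4.
Denominator factor (j + 5/6)^2: pole of order 2 at -5/6, modulus 5/6.
The radius of convergence is the smallest modulus among the singular points: 5/6.
At the order-2 pole -5/6 set g(j) = (j - (-5/6))^2*f(j) = 11/(29*(j - 7/4)).
Order-2 pole: residue = g'(a); g'(-5/6) = -1584/27869, so the residue is -1584/27869.
At the order-1 pole 7/4 set g(j) = (j - (7/4))*f(j) = 11/(29*(j + 5/6)**2).
Simple pole: residue = g(a) at a = 7/4, which is 1584/27869.
List the singular points by increasing real part (a conjugate pair: the negative imaginary part first).

Radius of convergence at 0: 5/6.
At -5/6: a pole of order 2; residue -1584/27869.
At 7/4: a pole of order 1; residue 1584/27869.


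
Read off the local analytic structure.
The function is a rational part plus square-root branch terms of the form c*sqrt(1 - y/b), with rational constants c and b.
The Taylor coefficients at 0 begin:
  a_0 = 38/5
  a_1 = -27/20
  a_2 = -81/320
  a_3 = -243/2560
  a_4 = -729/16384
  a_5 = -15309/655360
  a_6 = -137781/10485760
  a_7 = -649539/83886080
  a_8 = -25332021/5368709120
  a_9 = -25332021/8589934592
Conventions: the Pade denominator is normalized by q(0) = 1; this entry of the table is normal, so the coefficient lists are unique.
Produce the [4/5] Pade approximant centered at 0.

The Pade approximant has numerator coefficients [38/5, -5673/455, 405513/58240, -351513/232960, 297513/2981888]; denominator coefficients [1, -1065/728, 2295/3328, -20925/186368, 22275/5963776, 2187/47710208].

Taylor coefficients needed (read off): a_0 = 38/5, a_1 = -27/20, a_2 = -81/320, a_3 = -243/2560, a_4 = -729/16384, a_5 = -15309/655360, a_6 = -137781/10485760, a_7 = -649539/83886080, a_8 = -25332021/5368709120, a_9 = -25332021/8589934592.
Write the denominator as Q(y) = 1 + q1*y + q2*y^2 + q3*y^3 + q4*y^4 + q5*y^5. Requiring Q*f - P = O(y^10) with deg P <= 4 kills the coefficients of y^5..y^9 in Q*f:
  y^5: a_5 + q1*a_4 + q2*a_3 + q3*a_2 + q4*a_1 + q5*a_0 = 0, i.e. -15309/655360 + (-729/16384)*q1 + (-243/2560)*q2 + (-81/320)*q3 + (-27/20)*q4 + (38/5)*q5 = 0.
  y^6: a_6 + q1*a_5 + q2*a_4 + q3*a_3 + q4*a_2 + q5*a_1 = 0, i.e. -137781/10485760 + (-15309/655360)*q1 + (-729/16384)*q2 + (-243/2560)*q3 + (-81/320)*q4 + (-27/20)*q5 = 0.
  y^7: a_7 + q1*a_6 + q2*a_5 + q3*a_4 + q4*a_3 + q5*a_2 = 0, i.e. -649539/83886080 + (-137781/10485760)*q1 + (-15309/655360)*q2 + (-729/16384)*q3 + (-243/2560)*q4 + (-81/320)*q5 = 0.
  y^8: a_8 + q1*a_7 + q2*a_6 + q3*a_5 + q4*a_4 + q5*a_3 = 0, i.e. -25332021/5368709120 + (-649539/83886080)*q1 + (-137781/10485760)*q2 + (-15309/655360)*q3 + (-729/16384)*q4 + (-243/2560)*q5 = 0.
  y^9: a_9 + q1*a_8 + q2*a_7 + q3*a_6 + q4*a_5 + q5*a_4 = 0, i.e. -25332021/8589934592 + (-25332021/5368709120)*q1 + (-649539/83886080)*q2 + (-137781/10485760)*q3 + (-15309/655360)*q4 + (-729/16384)*q5 = 0.
Solving this linear system: q1 = -1065/728, q2 = 2295/3328, q3 = -20925/186368, q4 = 22275/5963776, q5 = 2187/47710208.
The numerator is Q*f truncated at degree 4: P0 = a_0 = 38/5; P1 = a_1 + q1*a_0 = -5673/455; P2 = a_2 + q1*a_1 + q2*a_0 = 405513/58240; P3 = a_3 + q1*a_2 + q2*a_1 + q3*a_0 = -351513/232960; P4 = a_4 + q1*a_3 + q2*a_2 + q3*a_1 + q4*a_0 = 297513/2981888.


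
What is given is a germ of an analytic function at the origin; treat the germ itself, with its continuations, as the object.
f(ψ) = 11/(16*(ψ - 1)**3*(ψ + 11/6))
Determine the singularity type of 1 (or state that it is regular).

The denominator factor ψ - 1 vanishes at 1 and appears to the power 3; the numerator there equals 11/16, nonzero, and no other factor vanishes.
Hence a pole whose order is the multiplicity, 3.

The point is a pole of order 3.


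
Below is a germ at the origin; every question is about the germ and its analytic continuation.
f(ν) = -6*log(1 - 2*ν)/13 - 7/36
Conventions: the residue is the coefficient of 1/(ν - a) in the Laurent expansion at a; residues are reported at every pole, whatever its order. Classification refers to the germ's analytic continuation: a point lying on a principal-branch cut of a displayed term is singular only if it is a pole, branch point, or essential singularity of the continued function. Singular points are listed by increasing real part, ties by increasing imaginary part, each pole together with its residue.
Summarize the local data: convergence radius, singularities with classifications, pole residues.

Branch term (-6/13)*log(1 - ν/(1/2)): its argument vanishes at ν = 1/2, a logarithmic branch point, modulus 1/2.
The radius of convergence is the smallest modulus among the singular points: 1/2.

Radius of convergence at 0: 1/2.
At 1/2: a logarithmic branch point.


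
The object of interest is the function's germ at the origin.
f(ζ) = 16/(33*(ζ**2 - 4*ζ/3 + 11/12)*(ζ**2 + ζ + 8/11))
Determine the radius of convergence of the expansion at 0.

The radius of convergence is (2/11)*sqrt(22).

Denominator factor (ζ**2 - 4*ζ/3 + 11/12): discriminant -17/9, complex-conjugate roots (2/3) + ((1/6)*sqrt(17))*i and (2/3) - ((1/6)*sqrt(17))*i; poles of order 1, moduli (1/6)*sqrt(33) and (1/6)*sqrt(33).
Denominator factor (ζ**2 + ζ + 8/11): discriminant -21/11, complex-conjugate roots (-1/2) + ((1/22)*sqrt(231))*i and (-1/2) - ((1/22)*sqrt(231))*i; poles of order 1, moduli (2/11)*sqrt(22) and (2/11)*sqrt(22).
The radius of convergence is the smallest modulus among the singular points: (2/11)*sqrt(22).


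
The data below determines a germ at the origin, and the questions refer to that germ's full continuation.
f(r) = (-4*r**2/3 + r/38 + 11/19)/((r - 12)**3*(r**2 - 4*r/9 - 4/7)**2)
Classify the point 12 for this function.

The denominator factor r - 12 vanishes at 12 and appears to the power 3; the numerator there equals -3631/19, nonzero, and no other factor vanishes.
Hence a pole whose order is the multiplicity, 3.

The point is a pole of order 3.


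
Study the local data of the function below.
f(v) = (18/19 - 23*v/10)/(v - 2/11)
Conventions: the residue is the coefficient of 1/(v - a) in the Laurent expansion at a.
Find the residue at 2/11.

The residue is 553/1045.

At the order-1 pole 2/11 set g(v) = (v - (2/11))*f(v) = 18/19 - 23*v/10.
Simple pole: residue = g(a) at a = 2/11, which is 553/1045.


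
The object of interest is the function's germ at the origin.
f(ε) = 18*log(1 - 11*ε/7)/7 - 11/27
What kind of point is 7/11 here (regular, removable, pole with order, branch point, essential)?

The point is a logarithmic branch point.

The term (18/7)*log(1 - ε/(7/11)) has argument 1 - 7/11/(7/11) = 0 at 7/11: a logarithmic (infinitely-sheeted) branch point; the remaining terms are analytic or single-valued there.


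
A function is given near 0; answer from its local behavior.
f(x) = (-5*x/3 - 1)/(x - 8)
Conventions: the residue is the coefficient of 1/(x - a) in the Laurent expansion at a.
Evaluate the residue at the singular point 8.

The residue is -43/3.

At the order-1 pole 8 set g(x) = (x - (8))*f(x) = -5*x/3 - 1.
Simple pole: residue = g(a) at a = 8, which is -43/3.


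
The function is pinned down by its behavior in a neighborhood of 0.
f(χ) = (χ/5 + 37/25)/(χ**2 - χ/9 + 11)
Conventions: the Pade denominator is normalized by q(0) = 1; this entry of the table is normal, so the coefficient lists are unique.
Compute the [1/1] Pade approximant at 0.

The Pade approximant has numerator coefficients [37/275, 14981/146300]; denominator coefficients [1, 32435/52668].

Taylor coefficients needed (expand at 0): a_0 = 37/275, a_1 = 532/27225, a_2 = -6487/539055.
Write the denominator as Q(χ) = 1 + q1*χ. Requiring Q*f - P = O(χ^3) with deg P <= 1 kills the coefficients of χ^2..χ^2 in Q*f:
  χ^2: a_2 + q1*a_1 = 0, i.e. -6487/539055 + (532/27225)*q1 = 0.
Solving this linear system: q1 = 32435/52668.
The numerator is Q*f truncated at degree 1: P0 = a_0 = 37/275; P1 = a_1 + q1*a_0 = 14981/146300.


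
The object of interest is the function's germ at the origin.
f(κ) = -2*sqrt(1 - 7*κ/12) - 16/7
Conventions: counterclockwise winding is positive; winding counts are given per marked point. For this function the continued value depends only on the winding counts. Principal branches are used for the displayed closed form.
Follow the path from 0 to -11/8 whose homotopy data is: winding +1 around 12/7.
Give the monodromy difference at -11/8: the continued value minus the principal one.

The rational part is single-valued and drops out of the difference; each branch term changes only by its own monodromy.
(-2)*sqrt(1 - κ/(12/7)): winding +1 is odd, the square root flips sign, contributing -2*(-2)*sqrt(1 - (-11/8)/(12/7)) = -2*(-2)*sqrt(173/96) = (1/6)*sqrt(1038).
Summing the contributions at κ = -11/8 gives (1/6)*sqrt(1038).

Continued minus principal equals (1/6)*sqrt(1038).


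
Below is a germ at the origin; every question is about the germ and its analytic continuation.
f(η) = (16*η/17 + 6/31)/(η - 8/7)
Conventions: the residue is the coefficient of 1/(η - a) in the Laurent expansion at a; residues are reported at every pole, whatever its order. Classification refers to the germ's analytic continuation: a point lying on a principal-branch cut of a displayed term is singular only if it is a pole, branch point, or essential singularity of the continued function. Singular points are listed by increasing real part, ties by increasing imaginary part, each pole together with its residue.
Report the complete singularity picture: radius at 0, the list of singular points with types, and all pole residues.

Radius of convergence at 0: 8/7.
At 8/7: a pole of order 1; residue 4682/3689.

Denominator factor (η - 8/7): pole of order 1 at 8/7, modulus 8/7.
The radius of convergence is the smallest modulus among the singular points: 8/7.
At the order-1 pole 8/7 set g(η) = (η - (8/7))*f(η) = 16*η/17 + 6/31.
Simple pole: residue = g(a) at a = 8/7, which is 4682/3689.


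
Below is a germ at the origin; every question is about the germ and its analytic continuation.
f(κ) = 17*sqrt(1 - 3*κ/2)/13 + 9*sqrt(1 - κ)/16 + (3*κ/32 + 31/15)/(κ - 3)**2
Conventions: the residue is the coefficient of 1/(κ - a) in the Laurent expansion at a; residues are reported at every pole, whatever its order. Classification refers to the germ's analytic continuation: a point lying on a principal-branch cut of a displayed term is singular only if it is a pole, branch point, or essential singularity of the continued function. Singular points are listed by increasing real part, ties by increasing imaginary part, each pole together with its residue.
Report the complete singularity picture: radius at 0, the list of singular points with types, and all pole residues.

Denominator factor (κ - 3)^2: pole of order 2 at 3, modulus 3.
Branch term (17/13)*sqrt(1 - κ/(2/3)): its argument vanishes at κ = 2/3, a square-root branch point, modulus 2/3.
Branch term (9/16)*sqrt(1 - κ/(1)): its argument vanishes at κ = 1, a square-root branch point, modulus 1.
The radius of convergence is the smallest modulus among the singular points: 2/3.
The branch terms are analytic at 3 and contribute nothing to the residue; only the rational part matters.
At the order-2 pole 3 set g(κ) = (κ - (3))^2*(rational part) = 3*κ/32 + 31/15.
Order-2 pole: residue = g'(a); g'(3) = 3/32, so the residue is 3/32.
List the singular points by increasing real part (a conjugate pair: the negative imaginary part first).

Radius of convergence at 0: 2/3.
At 2/3: an algebraic (square-root) branch point.
At 1: an algebraic (square-root) branch point.
At 3: a pole of order 2; residue 3/32.


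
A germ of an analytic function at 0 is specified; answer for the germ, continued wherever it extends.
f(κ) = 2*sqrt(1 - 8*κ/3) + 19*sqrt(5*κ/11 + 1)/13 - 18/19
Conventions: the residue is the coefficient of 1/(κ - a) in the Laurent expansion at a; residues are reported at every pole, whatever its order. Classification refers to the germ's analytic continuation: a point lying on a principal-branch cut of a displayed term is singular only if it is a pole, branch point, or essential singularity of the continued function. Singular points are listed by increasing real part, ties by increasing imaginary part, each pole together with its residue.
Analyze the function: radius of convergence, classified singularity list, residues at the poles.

Radius of convergence at 0: 3/8.
At -11/5: an algebraic (square-root) branch point.
At 3/8: an algebraic (square-root) branch point.

Branch term (2)*sqrt(1 - κ/(3/8)): its argument vanishes at κ = 3/8, a square-root branch point, modulus 3/8.
Branch term (19/13)*sqrt(1 - κ/(-11/5)): its argument vanishes at κ = -11/5, a square-root branch point, modulus 11/5.
The radius of convergence is the smallest modulus among the singular points: 3/8.
List the singular points by increasing real part (a conjugate pair: the negative imaginary part first).


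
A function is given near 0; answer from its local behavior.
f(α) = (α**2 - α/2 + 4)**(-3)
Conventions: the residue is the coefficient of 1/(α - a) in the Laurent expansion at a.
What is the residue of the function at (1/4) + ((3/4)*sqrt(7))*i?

The factor α**2 - α/2 + 4 splits as (α - a)(α - a') with a = (1/4) + ((3/4)*sqrt(7))*i, a' = (1/4) - ((3/4)*sqrt(7))*i. At the order-3 pole a set g(α) = (α - a)^3*f(α) = [1] / (α - a')^3.
Order-3 pole: residue = g''(a)/2; g''((1/4) + ((3/4)*sqrt(7))*i) = -((128/27783)*sqrt(7))*i, so the residue is -((64/27783)*sqrt(7))*i.

The residue is -((64/27783)*sqrt(7))*i.


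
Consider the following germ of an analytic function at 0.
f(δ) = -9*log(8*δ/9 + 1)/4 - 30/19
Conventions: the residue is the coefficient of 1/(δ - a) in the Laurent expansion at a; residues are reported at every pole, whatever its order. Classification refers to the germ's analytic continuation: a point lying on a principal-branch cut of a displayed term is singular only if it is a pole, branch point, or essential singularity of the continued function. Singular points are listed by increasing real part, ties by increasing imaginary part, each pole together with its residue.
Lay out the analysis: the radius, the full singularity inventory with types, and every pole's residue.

Branch term (-9/4)*log(1 - δ/(-9/8)): its argument vanishes at δ = -9/8, a logarithmic branch point, modulus 9/8.
The radius of convergence is the smallest modulus among the singular points: 9/8.

Radius of convergence at 0: 9/8.
At -9/8: a logarithmic branch point.


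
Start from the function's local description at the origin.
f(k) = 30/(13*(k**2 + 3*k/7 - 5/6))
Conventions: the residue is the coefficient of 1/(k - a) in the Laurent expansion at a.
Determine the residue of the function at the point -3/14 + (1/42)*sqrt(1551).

The factor k**2 + 3*k/7 - 5/6 splits as (k - a)(k - a') with a = -3/14 + (1/42)*sqrt(1551), a' = -3/14 - (1/42)*sqrt(1551). At the order-1 pole a set g(k) = (k - a)*f(k) = [30/13] / (k - a').
Simple pole: residue = g(a) at a = -3/14 + (1/42)*sqrt(1551), which is (210/6721)*sqrt(1551).

The residue is (210/6721)*sqrt(1551).


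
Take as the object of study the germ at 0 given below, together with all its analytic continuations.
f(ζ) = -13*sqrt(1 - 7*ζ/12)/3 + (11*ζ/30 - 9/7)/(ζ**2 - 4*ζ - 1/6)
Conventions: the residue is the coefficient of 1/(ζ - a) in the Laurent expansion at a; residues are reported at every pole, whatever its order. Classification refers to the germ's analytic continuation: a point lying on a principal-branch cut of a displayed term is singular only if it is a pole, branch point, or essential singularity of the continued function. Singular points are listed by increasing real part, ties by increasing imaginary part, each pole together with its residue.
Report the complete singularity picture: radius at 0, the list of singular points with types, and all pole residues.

Radius of convergence at 0: -2 + (5/6)*sqrt(6).
At 2 - (5/6)*sqrt(6): a pole of order 1; residue 11/60 + (29/525)*sqrt(6).
At 12/7: an algebraic (square-root) branch point.
At 2 + (5/6)*sqrt(6): a pole of order 1; residue 11/60 - (29/525)*sqrt(6).

Denominator factor (ζ**2 - 4*ζ - 1/6): discriminant 50/3, real irrational roots 2 + (5/6)*sqrt(6) and 2 - (5/6)*sqrt(6); poles of order 1, moduli 2 + (5/6)*sqrt(6) and -2 + (5/6)*sqrt(6).
Branch term (-13/3)*sqrt(1 - ζ/(12/7)): its argument vanishes at ζ = 12/7, a square-root branch point, modulus 12/7.
The radius of convergence is the smallest modulus among the singular points: -2 + (5/6)*sqrt(6).
The branch term is analytic at 2 - (5/6)*sqrt(6) and contributes nothing to the residue; only the rational part matters.
The factor ζ**2 - 4*ζ - 1/6 splits as (ζ - a)(ζ - a') with a = 2 - (5/6)*sqrt(6), a' = 2 + (5/6)*sqrt(6). At the order-1 pole a set g(ζ) = (ζ - a)*(rational part) = [11*ζ/30 - 9/7] / (ζ - a').
Simple pole: residue = g(a) at a = 2 - (5/6)*sqrt(6), which is 11/60 + (29/525)*sqrt(6).
The branch term is analytic at 2 + (5/6)*sqrt(6) and contributes nothing to the residue; only the rational part matters.
The factor ζ**2 - 4*ζ - 1/6 splits as (ζ - a)(ζ - a') with a = 2 + (5/6)*sqrt(6), a' = 2 - (5/6)*sqrt(6). At the order-1 pole a set g(ζ) = (ζ - a)*(rational part) = [11*ζ/30 - 9/7] / (ζ - a').
Simple pole: residue = g(a) at a = 2 + (5/6)*sqrt(6), which is 11/60 - (29/525)*sqrt(6).
List the singular points by increasing real part (a conjugate pair: the negative imaginary part first).


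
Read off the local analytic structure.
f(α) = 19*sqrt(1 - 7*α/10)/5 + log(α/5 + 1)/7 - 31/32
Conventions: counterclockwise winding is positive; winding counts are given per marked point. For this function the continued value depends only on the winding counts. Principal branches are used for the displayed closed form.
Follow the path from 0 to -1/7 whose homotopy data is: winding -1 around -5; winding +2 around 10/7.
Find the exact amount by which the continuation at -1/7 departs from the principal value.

The rational part is single-valued and drops out of the difference; each branch term changes only by its own monodromy.
(19/5)*sqrt(1 - α/(10/7)): winding +2 is even, the square root returns to the same sheet, contribution 0.
(1/7)*log(1 - α/(-5)): each positive loop around -5 adds 2*pi*i to the log, so winding -1 contributes (1/7)*(-1)*2*pi*i = -(2/7)*pi*i.
Summing the contributions at α = -1/7 gives -(2/7)*pi*i.

Continued minus principal equals -(2/7)*pi*i.


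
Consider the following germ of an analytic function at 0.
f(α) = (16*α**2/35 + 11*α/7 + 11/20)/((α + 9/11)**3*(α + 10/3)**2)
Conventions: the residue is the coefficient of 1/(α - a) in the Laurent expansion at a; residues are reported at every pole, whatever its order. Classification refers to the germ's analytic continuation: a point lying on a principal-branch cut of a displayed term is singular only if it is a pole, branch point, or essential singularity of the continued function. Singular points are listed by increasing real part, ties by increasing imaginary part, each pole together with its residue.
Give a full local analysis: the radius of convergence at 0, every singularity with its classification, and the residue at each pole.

Radius of convergence at 0: 9/11.
At -10/3: a pole of order 2; residue 421552989/6644164940.
At -9/11: a pole of order 3; residue -421552989/6644164940.

Denominator factor (α + 10/3)^2: pole of order 2 at -10/3, modulus 10/3.
Denominator factor (α + 9/11)^3: pole of order 3 at -9/11, modulus 9/11.
The radius of convergence is the smallest modulus among the singular points: 9/11.
At the order-2 pole -10/3 set g(α) = (α - (-10/3))^2*f(α) = (16*α**2/35 + 11*α/7 + 11/20)/(α + 9/11)**3.
Order-2 pole: residue = g'(a); g'(-10/3) = 421552989/6644164940, so the residue is 421552989/6644164940.
At the order-3 pole -9/11 set g(α) = (α - (-9/11))^3*f(α) = (16*α**2/35 + 11*α/7 + 11/20)/(α + 10/3)**2.
Order-3 pole: residue = g''(a)/2; g''(-9/11) = -421552989/3322082470, so the residue is -421552989/6644164940.
List the singular points by increasing real part (a conjugate pair: the negative imaginary part first).


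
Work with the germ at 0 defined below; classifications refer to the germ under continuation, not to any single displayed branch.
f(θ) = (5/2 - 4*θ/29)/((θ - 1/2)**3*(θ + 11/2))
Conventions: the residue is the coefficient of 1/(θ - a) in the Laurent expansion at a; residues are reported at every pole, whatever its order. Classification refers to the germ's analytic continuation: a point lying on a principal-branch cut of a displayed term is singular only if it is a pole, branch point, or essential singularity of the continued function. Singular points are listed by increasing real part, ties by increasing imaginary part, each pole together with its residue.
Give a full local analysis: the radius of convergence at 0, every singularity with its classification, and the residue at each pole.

Denominator factor (θ + 11/2): pole of order 1 at -11/2, modulus 11/2.
Denominator factor (θ - 1/2)^3: pole of order 3 at 1/2, modulus 1/2.
The radius of convergence is the smallest modulus among the singular points: 1/2.
At the order-1 pole -11/2 set g(θ) = (θ - (-11/2))*f(θ) = (5/2 - 4*θ/29)/(θ - 1/2)**3.
Simple pole: residue = g(a) at a = -11/2, which is -7/464.
At the order-3 pole 1/2 set g(θ) = (θ - (1/2))^3*f(θ) = (5/2 - 4*θ/29)/(θ + 11/2).
Order-3 pole: residue = g''(a)/2; g''(1/2) = 7/232, so the residue is 7/464.
List the singular points by increasing real part (a conjugate pair: the negative imaginary part first).

Radius of convergence at 0: 1/2.
At -11/2: a pole of order 1; residue -7/464.
At 1/2: a pole of order 3; residue 7/464.


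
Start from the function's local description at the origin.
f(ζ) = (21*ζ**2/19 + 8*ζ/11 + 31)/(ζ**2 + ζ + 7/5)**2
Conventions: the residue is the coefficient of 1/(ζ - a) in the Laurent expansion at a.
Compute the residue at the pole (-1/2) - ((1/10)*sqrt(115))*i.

The factor ζ**2 + ζ + 7/5 splits as (ζ - a)(ζ - a') with a = (-1/2) - ((1/10)*sqrt(115))*i, a' = (-1/2) + ((1/10)*sqrt(115))*i. At the order-2 pole a set g(ζ) = (ζ - a)^2*f(ζ) = [21*ζ**2/19 + 8*ζ/11 + 31] / (ζ - a')^2.
Order-2 pole: residue = g'(a); g'((-1/2) - ((1/10)*sqrt(115))*i) = ((67264/110561)*sqrt(115))*i, so the residue is ((67264/110561)*sqrt(115))*i.

The residue is ((67264/110561)*sqrt(115))*i.


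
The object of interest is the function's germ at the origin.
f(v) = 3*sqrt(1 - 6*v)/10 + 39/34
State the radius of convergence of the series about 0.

The radius of convergence is 1/6.

Branch term (3/10)*sqrt(1 - v/(1/6)): its argument vanishes at v = 1/6, a square-root branch point, modulus 1/6.
The radius of convergence is the smallest modulus among the singular points: 1/6.


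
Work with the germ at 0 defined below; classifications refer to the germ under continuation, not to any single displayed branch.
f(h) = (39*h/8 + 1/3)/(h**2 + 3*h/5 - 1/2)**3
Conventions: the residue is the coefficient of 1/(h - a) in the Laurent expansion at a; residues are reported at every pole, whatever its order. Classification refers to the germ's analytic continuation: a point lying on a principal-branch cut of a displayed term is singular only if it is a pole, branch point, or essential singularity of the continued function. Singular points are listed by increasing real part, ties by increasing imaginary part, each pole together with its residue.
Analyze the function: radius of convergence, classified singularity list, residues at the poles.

Denominator factor (h**2 + 3*h/5 - 1/2)^3: discriminant 59/25, real irrational roots -3/10 + (1/10)*sqrt(59) and -3/10 - (1/10)*sqrt(59); poles of order 3, moduli -3/10 + (1/10)*sqrt(59) and 3/10 + (1/10)*sqrt(59).
The radius of convergence is the smallest modulus among the singular points: -3/10 + (1/10)*sqrt(59).
The factor h**2 + 3*h/5 - 1/2 splits as (h - a)(h - a') with a = -3/10 - (1/10)*sqrt(59), a' = -3/10 + (1/10)*sqrt(59). At the order-3 pole a set g(h) = (h - a)^3*f(h) = [39*h/8 + 1/3] / (h - a')^3.
Order-3 pole: residue = g''(a)/2; g''(-3/10 - (1/10)*sqrt(59)) = (169375/821516)*sqrt(59), so the residue is (169375/1643032)*sqrt(59).
The factor h**2 + 3*h/5 - 1/2 splits as (h - a)(h - a') with a = -3/10 + (1/10)*sqrt(59), a' = -3/10 - (1/10)*sqrt(59). At the order-3 pole a set g(h) = (h - a)^3*f(h) = [39*h/8 + 1/3] / (h - a')^3.
Order-3 pole: residue = g''(a)/2; g''(-3/10 + (1/10)*sqrt(59)) = -(169375/821516)*sqrt(59), so the residue is -(169375/1643032)*sqrt(59).
List the singular points by increasing real part (a conjugate pair: the negative imaginary part first).

Radius of convergence at 0: -3/10 + (1/10)*sqrt(59).
At -3/10 - (1/10)*sqrt(59): a pole of order 3; residue (169375/1643032)*sqrt(59).
At -3/10 + (1/10)*sqrt(59): a pole of order 3; residue -(169375/1643032)*sqrt(59).


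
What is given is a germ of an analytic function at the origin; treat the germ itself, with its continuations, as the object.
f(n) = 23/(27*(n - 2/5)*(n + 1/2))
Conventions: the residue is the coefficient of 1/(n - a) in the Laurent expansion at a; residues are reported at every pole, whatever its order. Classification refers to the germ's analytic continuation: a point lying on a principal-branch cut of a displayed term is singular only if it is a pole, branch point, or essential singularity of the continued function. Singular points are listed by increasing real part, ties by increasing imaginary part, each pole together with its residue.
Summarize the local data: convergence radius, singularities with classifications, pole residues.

Denominator factor (n + 1/2): pole of order 1 at -1/2, modulus 1/2.
Denominator factor (n - 2/5): pole of order 1 at 2/5, modulus 2/5.
The radius of convergence is the smallest modulus among the singular points: 2/5.
At the order-1 pole -1/2 set g(n) = (n - (-1/2))*f(n) = 23/(27*(n - 2/5)).
Simple pole: residue = g(a) at a = -1/2, which is -230/243.
At the order-1 pole 2/5 set g(n) = (n - (2/5))*f(n) = 23/(27*(n + 1/2)).
Simple pole: residue = g(a) at a = 2/5, which is 230/243.
List the singular points by increasing real part (a conjugate pair: the negative imaginary part first).

Radius of convergence at 0: 2/5.
At -1/2: a pole of order 1; residue -230/243.
At 2/5: a pole of order 1; residue 230/243.


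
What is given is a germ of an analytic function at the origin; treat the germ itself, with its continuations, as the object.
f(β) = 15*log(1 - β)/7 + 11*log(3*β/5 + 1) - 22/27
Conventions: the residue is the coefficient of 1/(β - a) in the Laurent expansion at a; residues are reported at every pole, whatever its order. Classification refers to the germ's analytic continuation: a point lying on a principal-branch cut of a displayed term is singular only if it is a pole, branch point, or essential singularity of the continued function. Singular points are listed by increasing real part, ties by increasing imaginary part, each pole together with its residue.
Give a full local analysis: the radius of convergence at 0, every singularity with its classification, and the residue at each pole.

Branch term (11)*log(1 - β/(-5/3)): its argument vanishes at β = -5/3, a logarithmic branch point, modulus 5/3.
Branch term (15/7)*log(1 - β/(1)): its argument vanishes at β = 1, a logarithmic branch point, modulus 1.
The radius of convergence is the smallest modulus among the singular points: 1.
List the singular points by increasing real part (a conjugate pair: the negative imaginary part first).

Radius of convergence at 0: 1.
At -5/3: a logarithmic branch point.
At 1: a logarithmic branch point.


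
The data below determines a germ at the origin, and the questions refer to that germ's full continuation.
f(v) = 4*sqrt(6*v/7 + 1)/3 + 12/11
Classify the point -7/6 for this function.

The point is an algebraic (square-root) branch point.

The term (4/3)*sqrt(1 - v/(-7/6)) has argument 1 - -7/6/(-7/6) = 0 at -7/6: a square-root (algebraic, two-sheeted) branch point; the remaining terms are analytic or single-valued there.


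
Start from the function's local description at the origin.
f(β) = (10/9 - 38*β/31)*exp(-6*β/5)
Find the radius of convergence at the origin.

The factor exp(-6*β/5) is entire and contributes no finite singular point.
The polynomial part has no poles.
No finite singular points: the Taylor series at 0 converges everywhere.

The radius of convergence is infinite.


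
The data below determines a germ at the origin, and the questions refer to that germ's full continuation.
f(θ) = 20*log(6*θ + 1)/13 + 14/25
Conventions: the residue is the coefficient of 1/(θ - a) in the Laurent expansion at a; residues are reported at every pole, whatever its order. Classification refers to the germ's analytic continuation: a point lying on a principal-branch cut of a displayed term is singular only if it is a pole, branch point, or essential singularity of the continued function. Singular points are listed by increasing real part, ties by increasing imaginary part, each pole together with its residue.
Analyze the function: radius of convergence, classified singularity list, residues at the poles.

Radius of convergence at 0: 1/6.
At -1/6: a logarithmic branch point.

Branch term (20/13)*log(1 - θ/(-1/6)): its argument vanishes at θ = -1/6, a logarithmic branch point, modulus 1/6.
The radius of convergence is the smallest modulus among the singular points: 1/6.


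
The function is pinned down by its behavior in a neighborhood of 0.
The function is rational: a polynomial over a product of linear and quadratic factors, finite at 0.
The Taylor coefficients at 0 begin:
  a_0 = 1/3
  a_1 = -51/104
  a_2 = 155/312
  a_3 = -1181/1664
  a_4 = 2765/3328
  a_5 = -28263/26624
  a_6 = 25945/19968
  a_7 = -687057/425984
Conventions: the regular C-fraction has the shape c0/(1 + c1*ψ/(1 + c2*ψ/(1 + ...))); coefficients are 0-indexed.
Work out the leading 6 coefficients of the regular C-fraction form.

Taylor coefficients (read off): a_0 = 1/3, a_1 = -51/104, a_2 = 155/312, a_3 = -1181/1664, a_4 = 2765/3328, a_5 = -28263/26624.
c0 = a_0 = 1/3. Peel one level at a time: if S = 1 + c*ψ/S' with S'(0) = 1, then c is the ψ-coefficient of S and S' = c*ψ/(S - 1).
S_1 = c0/f = 1 + (153/104)*ψ + (7289/10816)*ψ^2 + ...; c1 = 153/104.
S_2 = c1*ψ/(S_1 - 1) = 1 + (-7289/15912)*ψ + (-157679/374544)*ψ^2 + ...; c2 = -7289/15912.
S_3 = c2*ψ/(S_2 - 1) = 1 + (-2049827/2230434)*ψ + (21854014/53129521)*ψ^2 + ...; c3 = -2049827/2230434.
S_4 = c3*ψ/(S_3 - 1) = 1 + (514409868/1149322231)*ψ + (3155814108/24862667041)*ψ^2 + ...; c4 = 514409868/1149322231.
S_5 = c4*ψ/(S_4 - 1) = 1 + (-37586158551/132535348981)*ψ + ...; c5 = -37586158551/132535348981.

The regular C-fraction coefficients are [1/3, 153/104, -7289/15912, -2049827/2230434, 514409868/1149322231, -37586158551/132535348981].
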